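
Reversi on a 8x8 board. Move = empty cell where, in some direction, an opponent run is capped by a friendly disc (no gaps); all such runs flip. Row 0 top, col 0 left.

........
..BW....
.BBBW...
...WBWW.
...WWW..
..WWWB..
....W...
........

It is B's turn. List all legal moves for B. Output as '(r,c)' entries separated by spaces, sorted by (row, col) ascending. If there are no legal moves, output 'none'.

(0,2): no bracket -> illegal
(0,3): flips 1 -> legal
(0,4): flips 1 -> legal
(1,4): flips 2 -> legal
(1,5): no bracket -> illegal
(2,5): flips 3 -> legal
(2,6): no bracket -> illegal
(2,7): no bracket -> illegal
(3,2): flips 1 -> legal
(3,7): flips 2 -> legal
(4,1): no bracket -> illegal
(4,2): no bracket -> illegal
(4,6): no bracket -> illegal
(4,7): no bracket -> illegal
(5,1): flips 3 -> legal
(5,6): flips 1 -> legal
(6,1): flips 2 -> legal
(6,2): no bracket -> illegal
(6,3): flips 3 -> legal
(6,5): no bracket -> illegal
(7,3): flips 1 -> legal
(7,4): flips 3 -> legal
(7,5): no bracket -> illegal

Answer: (0,3) (0,4) (1,4) (2,5) (3,2) (3,7) (5,1) (5,6) (6,1) (6,3) (7,3) (7,4)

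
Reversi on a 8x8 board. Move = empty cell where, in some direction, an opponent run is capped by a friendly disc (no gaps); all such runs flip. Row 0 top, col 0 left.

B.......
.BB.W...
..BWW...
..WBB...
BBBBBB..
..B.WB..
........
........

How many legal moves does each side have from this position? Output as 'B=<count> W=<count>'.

-- B to move --
(0,3): no bracket -> illegal
(0,4): flips 2 -> legal
(0,5): flips 3 -> legal
(1,3): flips 1 -> legal
(1,5): flips 1 -> legal
(2,1): flips 1 -> legal
(2,5): flips 2 -> legal
(3,1): flips 1 -> legal
(3,5): no bracket -> illegal
(5,3): flips 1 -> legal
(6,3): flips 1 -> legal
(6,4): flips 1 -> legal
(6,5): flips 1 -> legal
B mobility = 11
-- W to move --
(0,1): flips 1 -> legal
(0,2): flips 2 -> legal
(0,3): no bracket -> illegal
(1,0): no bracket -> illegal
(1,3): no bracket -> illegal
(2,0): no bracket -> illegal
(2,1): flips 1 -> legal
(2,5): no bracket -> illegal
(3,0): no bracket -> illegal
(3,1): no bracket -> illegal
(3,5): flips 2 -> legal
(3,6): flips 1 -> legal
(4,6): no bracket -> illegal
(5,0): flips 1 -> legal
(5,1): flips 2 -> legal
(5,3): flips 2 -> legal
(5,6): flips 3 -> legal
(6,1): no bracket -> illegal
(6,2): flips 2 -> legal
(6,3): no bracket -> illegal
(6,4): no bracket -> illegal
(6,5): no bracket -> illegal
(6,6): no bracket -> illegal
W mobility = 10

Answer: B=11 W=10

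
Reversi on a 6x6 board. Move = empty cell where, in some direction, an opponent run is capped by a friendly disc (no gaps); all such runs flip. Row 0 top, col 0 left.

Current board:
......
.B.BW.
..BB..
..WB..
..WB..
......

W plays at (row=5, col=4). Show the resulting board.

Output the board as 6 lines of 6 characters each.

Answer: ......
.B.BW.
..BB..
..WB..
..WW..
....W.

Derivation:
Place W at (5,4); scan 8 dirs for brackets.
Dir NW: opp run (4,3) capped by W -> flip
Dir N: first cell '.' (not opp) -> no flip
Dir NE: first cell '.' (not opp) -> no flip
Dir W: first cell '.' (not opp) -> no flip
Dir E: first cell '.' (not opp) -> no flip
Dir SW: edge -> no flip
Dir S: edge -> no flip
Dir SE: edge -> no flip
All flips: (4,3)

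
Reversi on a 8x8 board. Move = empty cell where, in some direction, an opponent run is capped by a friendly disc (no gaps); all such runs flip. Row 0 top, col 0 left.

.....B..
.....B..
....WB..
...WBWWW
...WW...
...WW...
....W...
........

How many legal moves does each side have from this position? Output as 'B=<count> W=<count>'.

Answer: B=8 W=4

Derivation:
-- B to move --
(1,3): no bracket -> illegal
(1,4): flips 1 -> legal
(2,2): no bracket -> illegal
(2,3): flips 1 -> legal
(2,6): no bracket -> illegal
(2,7): no bracket -> illegal
(3,2): flips 1 -> legal
(4,2): flips 2 -> legal
(4,5): flips 1 -> legal
(4,6): no bracket -> illegal
(4,7): flips 1 -> legal
(5,2): flips 1 -> legal
(5,5): no bracket -> illegal
(6,2): no bracket -> illegal
(6,3): no bracket -> illegal
(6,5): no bracket -> illegal
(7,3): no bracket -> illegal
(7,4): flips 3 -> legal
(7,5): no bracket -> illegal
B mobility = 8
-- W to move --
(0,4): no bracket -> illegal
(0,6): flips 1 -> legal
(1,4): flips 1 -> legal
(1,6): flips 2 -> legal
(2,3): no bracket -> illegal
(2,6): flips 1 -> legal
(4,5): no bracket -> illegal
W mobility = 4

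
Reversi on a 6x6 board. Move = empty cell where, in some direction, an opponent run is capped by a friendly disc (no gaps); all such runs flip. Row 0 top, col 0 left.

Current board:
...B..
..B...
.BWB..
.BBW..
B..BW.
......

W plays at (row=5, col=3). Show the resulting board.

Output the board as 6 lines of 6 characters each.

Place W at (5,3); scan 8 dirs for brackets.
Dir NW: first cell '.' (not opp) -> no flip
Dir N: opp run (4,3) capped by W -> flip
Dir NE: first cell 'W' (not opp) -> no flip
Dir W: first cell '.' (not opp) -> no flip
Dir E: first cell '.' (not opp) -> no flip
Dir SW: edge -> no flip
Dir S: edge -> no flip
Dir SE: edge -> no flip
All flips: (4,3)

Answer: ...B..
..B...
.BWB..
.BBW..
B..WW.
...W..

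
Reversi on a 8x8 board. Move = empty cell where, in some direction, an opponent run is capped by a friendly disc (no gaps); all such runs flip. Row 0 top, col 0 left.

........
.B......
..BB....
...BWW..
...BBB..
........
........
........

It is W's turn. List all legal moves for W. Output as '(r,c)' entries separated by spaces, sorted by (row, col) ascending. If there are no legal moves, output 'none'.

(0,0): no bracket -> illegal
(0,1): no bracket -> illegal
(0,2): no bracket -> illegal
(1,0): no bracket -> illegal
(1,2): flips 1 -> legal
(1,3): no bracket -> illegal
(1,4): no bracket -> illegal
(2,0): no bracket -> illegal
(2,1): no bracket -> illegal
(2,4): no bracket -> illegal
(3,1): no bracket -> illegal
(3,2): flips 1 -> legal
(3,6): no bracket -> illegal
(4,2): no bracket -> illegal
(4,6): no bracket -> illegal
(5,2): flips 1 -> legal
(5,3): flips 1 -> legal
(5,4): flips 1 -> legal
(5,5): flips 1 -> legal
(5,6): flips 1 -> legal

Answer: (1,2) (3,2) (5,2) (5,3) (5,4) (5,5) (5,6)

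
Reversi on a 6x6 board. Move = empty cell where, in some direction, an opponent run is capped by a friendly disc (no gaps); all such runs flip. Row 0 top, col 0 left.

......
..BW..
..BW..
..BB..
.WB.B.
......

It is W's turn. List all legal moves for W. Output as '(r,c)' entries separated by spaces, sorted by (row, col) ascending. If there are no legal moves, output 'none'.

Answer: (0,1) (1,1) (2,1) (3,1) (4,3)

Derivation:
(0,1): flips 1 -> legal
(0,2): no bracket -> illegal
(0,3): no bracket -> illegal
(1,1): flips 1 -> legal
(2,1): flips 1 -> legal
(2,4): no bracket -> illegal
(3,1): flips 1 -> legal
(3,4): no bracket -> illegal
(3,5): no bracket -> illegal
(4,3): flips 2 -> legal
(4,5): no bracket -> illegal
(5,1): no bracket -> illegal
(5,2): no bracket -> illegal
(5,3): no bracket -> illegal
(5,4): no bracket -> illegal
(5,5): no bracket -> illegal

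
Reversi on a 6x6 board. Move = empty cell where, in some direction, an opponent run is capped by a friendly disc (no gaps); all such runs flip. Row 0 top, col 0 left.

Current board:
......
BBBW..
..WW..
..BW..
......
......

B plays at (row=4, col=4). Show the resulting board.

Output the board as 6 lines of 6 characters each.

Place B at (4,4); scan 8 dirs for brackets.
Dir NW: opp run (3,3) (2,2) capped by B -> flip
Dir N: first cell '.' (not opp) -> no flip
Dir NE: first cell '.' (not opp) -> no flip
Dir W: first cell '.' (not opp) -> no flip
Dir E: first cell '.' (not opp) -> no flip
Dir SW: first cell '.' (not opp) -> no flip
Dir S: first cell '.' (not opp) -> no flip
Dir SE: first cell '.' (not opp) -> no flip
All flips: (2,2) (3,3)

Answer: ......
BBBW..
..BW..
..BB..
....B.
......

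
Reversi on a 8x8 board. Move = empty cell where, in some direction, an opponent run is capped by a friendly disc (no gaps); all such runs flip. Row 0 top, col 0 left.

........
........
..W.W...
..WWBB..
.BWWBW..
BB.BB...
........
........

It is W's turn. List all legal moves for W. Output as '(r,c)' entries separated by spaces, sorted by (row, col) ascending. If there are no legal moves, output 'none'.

Answer: (2,3) (2,5) (3,6) (4,0) (4,6) (5,5) (6,0) (6,3) (6,4) (6,5)

Derivation:
(2,3): flips 1 -> legal
(2,5): flips 2 -> legal
(2,6): no bracket -> illegal
(3,0): no bracket -> illegal
(3,1): no bracket -> illegal
(3,6): flips 2 -> legal
(4,0): flips 1 -> legal
(4,6): flips 1 -> legal
(5,2): no bracket -> illegal
(5,5): flips 1 -> legal
(6,0): flips 1 -> legal
(6,1): no bracket -> illegal
(6,2): no bracket -> illegal
(6,3): flips 2 -> legal
(6,4): flips 4 -> legal
(6,5): flips 1 -> legal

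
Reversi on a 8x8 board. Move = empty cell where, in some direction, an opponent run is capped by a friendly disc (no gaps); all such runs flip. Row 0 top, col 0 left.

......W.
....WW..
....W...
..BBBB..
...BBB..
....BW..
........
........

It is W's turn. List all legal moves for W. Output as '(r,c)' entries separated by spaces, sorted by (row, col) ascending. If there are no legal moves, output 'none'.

(2,1): no bracket -> illegal
(2,2): flips 2 -> legal
(2,3): no bracket -> illegal
(2,5): flips 2 -> legal
(2,6): no bracket -> illegal
(3,1): no bracket -> illegal
(3,6): no bracket -> illegal
(4,1): no bracket -> illegal
(4,2): flips 1 -> legal
(4,6): flips 1 -> legal
(5,2): no bracket -> illegal
(5,3): flips 1 -> legal
(5,6): no bracket -> illegal
(6,3): no bracket -> illegal
(6,4): flips 3 -> legal
(6,5): no bracket -> illegal

Answer: (2,2) (2,5) (4,2) (4,6) (5,3) (6,4)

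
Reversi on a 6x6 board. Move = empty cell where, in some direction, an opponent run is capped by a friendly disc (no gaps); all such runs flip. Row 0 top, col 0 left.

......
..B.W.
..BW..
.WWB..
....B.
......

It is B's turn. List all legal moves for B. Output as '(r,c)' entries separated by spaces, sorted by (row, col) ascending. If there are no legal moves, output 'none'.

(0,3): no bracket -> illegal
(0,4): no bracket -> illegal
(0,5): no bracket -> illegal
(1,3): flips 1 -> legal
(1,5): no bracket -> illegal
(2,0): no bracket -> illegal
(2,1): no bracket -> illegal
(2,4): flips 1 -> legal
(2,5): no bracket -> illegal
(3,0): flips 2 -> legal
(3,4): flips 1 -> legal
(4,0): flips 1 -> legal
(4,1): no bracket -> illegal
(4,2): flips 1 -> legal
(4,3): no bracket -> illegal

Answer: (1,3) (2,4) (3,0) (3,4) (4,0) (4,2)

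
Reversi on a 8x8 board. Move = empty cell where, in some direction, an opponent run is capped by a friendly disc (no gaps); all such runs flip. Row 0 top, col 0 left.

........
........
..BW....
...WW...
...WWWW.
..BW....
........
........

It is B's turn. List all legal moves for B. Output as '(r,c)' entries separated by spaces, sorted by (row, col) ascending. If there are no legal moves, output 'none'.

(1,2): no bracket -> illegal
(1,3): no bracket -> illegal
(1,4): no bracket -> illegal
(2,4): flips 1 -> legal
(2,5): flips 2 -> legal
(3,2): no bracket -> illegal
(3,5): no bracket -> illegal
(3,6): no bracket -> illegal
(3,7): no bracket -> illegal
(4,2): no bracket -> illegal
(4,7): no bracket -> illegal
(5,4): flips 1 -> legal
(5,5): flips 2 -> legal
(5,6): no bracket -> illegal
(5,7): no bracket -> illegal
(6,2): no bracket -> illegal
(6,3): no bracket -> illegal
(6,4): no bracket -> illegal

Answer: (2,4) (2,5) (5,4) (5,5)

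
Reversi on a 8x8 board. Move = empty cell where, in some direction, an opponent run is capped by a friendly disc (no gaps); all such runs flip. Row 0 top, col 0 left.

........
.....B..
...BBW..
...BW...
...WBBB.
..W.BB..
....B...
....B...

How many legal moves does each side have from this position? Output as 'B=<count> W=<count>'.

Answer: B=5 W=9

Derivation:
-- B to move --
(1,4): no bracket -> illegal
(1,6): no bracket -> illegal
(2,6): flips 1 -> legal
(3,2): flips 1 -> legal
(3,5): flips 2 -> legal
(3,6): no bracket -> illegal
(4,1): no bracket -> illegal
(4,2): flips 1 -> legal
(5,1): no bracket -> illegal
(5,3): flips 1 -> legal
(6,1): no bracket -> illegal
(6,2): no bracket -> illegal
(6,3): no bracket -> illegal
B mobility = 5
-- W to move --
(0,4): no bracket -> illegal
(0,5): flips 1 -> legal
(0,6): no bracket -> illegal
(1,2): flips 1 -> legal
(1,3): flips 2 -> legal
(1,4): flips 1 -> legal
(1,6): no bracket -> illegal
(2,2): flips 2 -> legal
(2,6): no bracket -> illegal
(3,2): flips 1 -> legal
(3,5): no bracket -> illegal
(3,6): no bracket -> illegal
(3,7): no bracket -> illegal
(4,2): no bracket -> illegal
(4,7): flips 3 -> legal
(5,3): no bracket -> illegal
(5,6): flips 1 -> legal
(5,7): no bracket -> illegal
(6,3): no bracket -> illegal
(6,5): flips 1 -> legal
(6,6): no bracket -> illegal
(7,3): no bracket -> illegal
(7,5): no bracket -> illegal
W mobility = 9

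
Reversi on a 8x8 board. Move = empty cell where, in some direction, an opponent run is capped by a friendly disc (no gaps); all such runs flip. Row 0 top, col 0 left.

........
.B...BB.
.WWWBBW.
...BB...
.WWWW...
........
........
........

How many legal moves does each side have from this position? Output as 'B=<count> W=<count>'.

Answer: B=12 W=7

Derivation:
-- B to move --
(1,0): no bracket -> illegal
(1,2): flips 1 -> legal
(1,3): flips 1 -> legal
(1,4): no bracket -> illegal
(1,7): no bracket -> illegal
(2,0): flips 3 -> legal
(2,7): flips 1 -> legal
(3,0): no bracket -> illegal
(3,1): flips 1 -> legal
(3,2): no bracket -> illegal
(3,5): no bracket -> illegal
(3,6): flips 1 -> legal
(3,7): flips 1 -> legal
(4,0): no bracket -> illegal
(4,5): no bracket -> illegal
(5,0): no bracket -> illegal
(5,1): flips 1 -> legal
(5,2): flips 1 -> legal
(5,3): flips 1 -> legal
(5,4): flips 1 -> legal
(5,5): flips 1 -> legal
B mobility = 12
-- W to move --
(0,0): flips 1 -> legal
(0,1): flips 1 -> legal
(0,2): no bracket -> illegal
(0,4): flips 1 -> legal
(0,5): no bracket -> illegal
(0,6): flips 4 -> legal
(0,7): flips 3 -> legal
(1,0): no bracket -> illegal
(1,2): no bracket -> illegal
(1,3): no bracket -> illegal
(1,4): flips 2 -> legal
(1,7): no bracket -> illegal
(2,0): no bracket -> illegal
(2,7): no bracket -> illegal
(3,2): no bracket -> illegal
(3,5): no bracket -> illegal
(3,6): no bracket -> illegal
(4,5): flips 1 -> legal
W mobility = 7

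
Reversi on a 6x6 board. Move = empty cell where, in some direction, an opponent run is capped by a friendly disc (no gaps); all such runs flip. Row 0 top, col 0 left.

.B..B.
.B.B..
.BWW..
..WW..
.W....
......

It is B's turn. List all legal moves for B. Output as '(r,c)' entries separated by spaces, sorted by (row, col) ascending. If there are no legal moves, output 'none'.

Answer: (2,4) (3,1) (4,3) (4,4)

Derivation:
(1,2): no bracket -> illegal
(1,4): no bracket -> illegal
(2,4): flips 2 -> legal
(3,0): no bracket -> illegal
(3,1): flips 1 -> legal
(3,4): no bracket -> illegal
(4,0): no bracket -> illegal
(4,2): no bracket -> illegal
(4,3): flips 3 -> legal
(4,4): flips 2 -> legal
(5,0): no bracket -> illegal
(5,1): no bracket -> illegal
(5,2): no bracket -> illegal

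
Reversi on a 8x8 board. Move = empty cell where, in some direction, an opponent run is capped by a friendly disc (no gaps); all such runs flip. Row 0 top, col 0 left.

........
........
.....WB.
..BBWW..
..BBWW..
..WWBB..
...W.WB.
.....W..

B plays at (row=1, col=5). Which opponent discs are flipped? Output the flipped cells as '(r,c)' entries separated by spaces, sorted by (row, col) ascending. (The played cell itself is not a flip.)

Dir NW: first cell '.' (not opp) -> no flip
Dir N: first cell '.' (not opp) -> no flip
Dir NE: first cell '.' (not opp) -> no flip
Dir W: first cell '.' (not opp) -> no flip
Dir E: first cell '.' (not opp) -> no flip
Dir SW: first cell '.' (not opp) -> no flip
Dir S: opp run (2,5) (3,5) (4,5) capped by B -> flip
Dir SE: first cell 'B' (not opp) -> no flip

Answer: (2,5) (3,5) (4,5)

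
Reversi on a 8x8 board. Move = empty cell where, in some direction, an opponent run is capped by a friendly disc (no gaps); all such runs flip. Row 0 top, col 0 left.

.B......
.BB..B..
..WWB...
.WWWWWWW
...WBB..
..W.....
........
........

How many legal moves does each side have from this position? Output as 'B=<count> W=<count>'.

-- B to move --
(1,3): no bracket -> illegal
(1,4): no bracket -> illegal
(2,0): no bracket -> illegal
(2,1): flips 2 -> legal
(2,5): flips 1 -> legal
(2,6): flips 1 -> legal
(2,7): flips 1 -> legal
(3,0): no bracket -> illegal
(4,0): no bracket -> illegal
(4,1): no bracket -> illegal
(4,2): flips 4 -> legal
(4,6): flips 1 -> legal
(4,7): no bracket -> illegal
(5,1): no bracket -> illegal
(5,3): no bracket -> illegal
(5,4): no bracket -> illegal
(6,1): no bracket -> illegal
(6,2): no bracket -> illegal
(6,3): no bracket -> illegal
B mobility = 6
-- W to move --
(0,0): flips 1 -> legal
(0,2): flips 1 -> legal
(0,3): no bracket -> illegal
(0,4): no bracket -> illegal
(0,5): no bracket -> illegal
(0,6): flips 2 -> legal
(1,0): no bracket -> illegal
(1,3): flips 1 -> legal
(1,4): flips 1 -> legal
(1,6): no bracket -> illegal
(2,0): no bracket -> illegal
(2,1): no bracket -> illegal
(2,5): flips 1 -> legal
(2,6): no bracket -> illegal
(4,6): flips 2 -> legal
(5,3): flips 1 -> legal
(5,4): flips 2 -> legal
(5,5): flips 2 -> legal
(5,6): flips 1 -> legal
W mobility = 11

Answer: B=6 W=11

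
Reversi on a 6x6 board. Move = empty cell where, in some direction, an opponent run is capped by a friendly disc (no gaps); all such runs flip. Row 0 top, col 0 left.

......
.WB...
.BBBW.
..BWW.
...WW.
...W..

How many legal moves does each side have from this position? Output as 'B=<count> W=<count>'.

Answer: B=8 W=5

Derivation:
-- B to move --
(0,0): flips 1 -> legal
(0,1): flips 1 -> legal
(0,2): no bracket -> illegal
(1,0): flips 1 -> legal
(1,3): no bracket -> illegal
(1,4): no bracket -> illegal
(1,5): no bracket -> illegal
(2,0): no bracket -> illegal
(2,5): flips 1 -> legal
(3,5): flips 2 -> legal
(4,2): no bracket -> illegal
(4,5): flips 1 -> legal
(5,2): no bracket -> illegal
(5,4): flips 1 -> legal
(5,5): flips 2 -> legal
B mobility = 8
-- W to move --
(0,1): flips 2 -> legal
(0,2): no bracket -> illegal
(0,3): no bracket -> illegal
(1,0): flips 2 -> legal
(1,3): flips 2 -> legal
(1,4): no bracket -> illegal
(2,0): flips 3 -> legal
(3,0): no bracket -> illegal
(3,1): flips 2 -> legal
(4,1): no bracket -> illegal
(4,2): no bracket -> illegal
W mobility = 5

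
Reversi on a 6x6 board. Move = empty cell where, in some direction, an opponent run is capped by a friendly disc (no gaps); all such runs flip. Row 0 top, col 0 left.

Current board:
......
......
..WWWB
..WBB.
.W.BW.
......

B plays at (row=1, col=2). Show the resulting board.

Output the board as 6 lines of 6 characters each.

Place B at (1,2); scan 8 dirs for brackets.
Dir NW: first cell '.' (not opp) -> no flip
Dir N: first cell '.' (not opp) -> no flip
Dir NE: first cell '.' (not opp) -> no flip
Dir W: first cell '.' (not opp) -> no flip
Dir E: first cell '.' (not opp) -> no flip
Dir SW: first cell '.' (not opp) -> no flip
Dir S: opp run (2,2) (3,2), next='.' -> no flip
Dir SE: opp run (2,3) capped by B -> flip
All flips: (2,3)

Answer: ......
..B...
..WBWB
..WBB.
.W.BW.
......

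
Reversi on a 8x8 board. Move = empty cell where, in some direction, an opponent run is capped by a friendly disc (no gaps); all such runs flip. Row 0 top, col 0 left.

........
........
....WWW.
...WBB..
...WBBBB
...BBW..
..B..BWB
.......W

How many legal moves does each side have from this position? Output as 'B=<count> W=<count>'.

Answer: B=12 W=9

Derivation:
-- B to move --
(1,3): flips 1 -> legal
(1,4): flips 1 -> legal
(1,5): flips 1 -> legal
(1,6): flips 1 -> legal
(1,7): flips 1 -> legal
(2,2): flips 1 -> legal
(2,3): flips 2 -> legal
(2,7): no bracket -> illegal
(3,2): flips 2 -> legal
(3,6): no bracket -> illegal
(3,7): no bracket -> illegal
(4,2): flips 1 -> legal
(5,2): flips 1 -> legal
(5,6): flips 1 -> legal
(5,7): no bracket -> illegal
(6,4): flips 1 -> legal
(7,5): no bracket -> illegal
(7,6): no bracket -> illegal
B mobility = 12
-- W to move --
(2,3): no bracket -> illegal
(3,6): flips 2 -> legal
(3,7): flips 1 -> legal
(4,2): no bracket -> illegal
(5,1): no bracket -> illegal
(5,2): flips 2 -> legal
(5,6): no bracket -> illegal
(5,7): flips 3 -> legal
(6,1): no bracket -> illegal
(6,3): flips 1 -> legal
(6,4): flips 4 -> legal
(7,1): flips 4 -> legal
(7,2): no bracket -> illegal
(7,3): no bracket -> illegal
(7,4): no bracket -> illegal
(7,5): flips 1 -> legal
(7,6): flips 2 -> legal
W mobility = 9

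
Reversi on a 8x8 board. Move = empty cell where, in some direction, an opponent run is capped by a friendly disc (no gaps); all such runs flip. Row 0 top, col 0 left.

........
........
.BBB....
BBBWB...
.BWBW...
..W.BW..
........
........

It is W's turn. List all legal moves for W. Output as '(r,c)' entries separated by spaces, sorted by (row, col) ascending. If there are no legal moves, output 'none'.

(1,0): no bracket -> illegal
(1,1): flips 1 -> legal
(1,2): flips 2 -> legal
(1,3): flips 1 -> legal
(1,4): no bracket -> illegal
(2,0): flips 1 -> legal
(2,4): flips 1 -> legal
(2,5): flips 2 -> legal
(3,5): flips 1 -> legal
(4,0): flips 1 -> legal
(4,5): no bracket -> illegal
(5,0): no bracket -> illegal
(5,1): no bracket -> illegal
(5,3): flips 2 -> legal
(6,3): no bracket -> illegal
(6,4): flips 1 -> legal
(6,5): no bracket -> illegal

Answer: (1,1) (1,2) (1,3) (2,0) (2,4) (2,5) (3,5) (4,0) (5,3) (6,4)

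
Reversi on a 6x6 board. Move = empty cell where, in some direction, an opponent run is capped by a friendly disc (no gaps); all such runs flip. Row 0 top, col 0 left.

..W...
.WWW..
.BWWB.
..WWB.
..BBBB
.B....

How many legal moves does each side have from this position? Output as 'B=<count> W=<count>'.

Answer: B=4 W=11

Derivation:
-- B to move --
(0,0): flips 3 -> legal
(0,1): flips 3 -> legal
(0,3): flips 4 -> legal
(0,4): no bracket -> illegal
(1,0): no bracket -> illegal
(1,4): no bracket -> illegal
(2,0): no bracket -> illegal
(3,1): flips 2 -> legal
(4,1): no bracket -> illegal
B mobility = 4
-- W to move --
(1,0): flips 1 -> legal
(1,4): no bracket -> illegal
(1,5): flips 1 -> legal
(2,0): flips 1 -> legal
(2,5): flips 1 -> legal
(3,0): flips 1 -> legal
(3,1): flips 1 -> legal
(3,5): flips 2 -> legal
(4,0): no bracket -> illegal
(4,1): no bracket -> illegal
(5,0): no bracket -> illegal
(5,2): flips 1 -> legal
(5,3): flips 1 -> legal
(5,4): flips 1 -> legal
(5,5): flips 1 -> legal
W mobility = 11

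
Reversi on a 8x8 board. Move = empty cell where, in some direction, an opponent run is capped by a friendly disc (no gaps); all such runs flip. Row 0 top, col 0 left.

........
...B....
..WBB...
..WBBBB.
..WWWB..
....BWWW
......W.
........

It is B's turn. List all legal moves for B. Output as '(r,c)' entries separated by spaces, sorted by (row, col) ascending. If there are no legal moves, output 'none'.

Answer: (1,1) (2,1) (3,1) (4,1) (5,1) (5,2) (5,3) (6,5) (6,7) (7,7)

Derivation:
(1,1): flips 1 -> legal
(1,2): no bracket -> illegal
(2,1): flips 3 -> legal
(3,1): flips 2 -> legal
(4,1): flips 4 -> legal
(4,6): no bracket -> illegal
(4,7): no bracket -> illegal
(5,1): flips 1 -> legal
(5,2): flips 1 -> legal
(5,3): flips 2 -> legal
(6,4): no bracket -> illegal
(6,5): flips 1 -> legal
(6,7): flips 1 -> legal
(7,5): no bracket -> illegal
(7,6): no bracket -> illegal
(7,7): flips 3 -> legal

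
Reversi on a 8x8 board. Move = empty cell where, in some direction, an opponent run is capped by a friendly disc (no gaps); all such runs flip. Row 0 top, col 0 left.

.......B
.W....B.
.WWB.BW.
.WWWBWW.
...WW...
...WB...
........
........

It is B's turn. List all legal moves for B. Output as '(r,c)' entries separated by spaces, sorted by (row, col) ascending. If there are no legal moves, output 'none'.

(0,0): no bracket -> illegal
(0,1): no bracket -> illegal
(0,2): no bracket -> illegal
(1,0): flips 3 -> legal
(1,2): no bracket -> illegal
(1,3): no bracket -> illegal
(1,5): no bracket -> illegal
(1,7): no bracket -> illegal
(2,0): flips 2 -> legal
(2,4): no bracket -> illegal
(2,7): flips 1 -> legal
(3,0): flips 3 -> legal
(3,7): flips 2 -> legal
(4,0): no bracket -> illegal
(4,1): flips 1 -> legal
(4,2): no bracket -> illegal
(4,5): flips 1 -> legal
(4,6): flips 2 -> legal
(4,7): flips 1 -> legal
(5,2): flips 2 -> legal
(5,5): no bracket -> illegal
(6,2): no bracket -> illegal
(6,3): flips 3 -> legal
(6,4): no bracket -> illegal

Answer: (1,0) (2,0) (2,7) (3,0) (3,7) (4,1) (4,5) (4,6) (4,7) (5,2) (6,3)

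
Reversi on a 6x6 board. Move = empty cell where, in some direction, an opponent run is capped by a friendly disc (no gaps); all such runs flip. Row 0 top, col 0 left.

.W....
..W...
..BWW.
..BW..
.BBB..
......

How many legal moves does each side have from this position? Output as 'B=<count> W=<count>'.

-- B to move --
(0,0): no bracket -> illegal
(0,2): flips 1 -> legal
(0,3): no bracket -> illegal
(1,0): no bracket -> illegal
(1,1): no bracket -> illegal
(1,3): flips 2 -> legal
(1,4): flips 1 -> legal
(1,5): flips 2 -> legal
(2,1): no bracket -> illegal
(2,5): flips 2 -> legal
(3,4): flips 1 -> legal
(3,5): no bracket -> illegal
(4,4): flips 1 -> legal
B mobility = 7
-- W to move --
(1,1): flips 1 -> legal
(1,3): no bracket -> illegal
(2,1): flips 1 -> legal
(3,0): no bracket -> illegal
(3,1): flips 1 -> legal
(3,4): no bracket -> illegal
(4,0): no bracket -> illegal
(4,4): no bracket -> illegal
(5,0): flips 2 -> legal
(5,1): flips 1 -> legal
(5,2): flips 3 -> legal
(5,3): flips 1 -> legal
(5,4): no bracket -> illegal
W mobility = 7

Answer: B=7 W=7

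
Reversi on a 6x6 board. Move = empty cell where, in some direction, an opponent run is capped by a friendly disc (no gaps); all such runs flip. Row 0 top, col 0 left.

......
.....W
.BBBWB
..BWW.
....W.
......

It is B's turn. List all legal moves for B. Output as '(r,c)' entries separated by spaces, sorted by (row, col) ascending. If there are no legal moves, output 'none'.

Answer: (0,5) (3,5) (4,3) (4,5) (5,5)

Derivation:
(0,4): no bracket -> illegal
(0,5): flips 1 -> legal
(1,3): no bracket -> illegal
(1,4): no bracket -> illegal
(3,5): flips 2 -> legal
(4,2): no bracket -> illegal
(4,3): flips 2 -> legal
(4,5): flips 1 -> legal
(5,3): no bracket -> illegal
(5,4): no bracket -> illegal
(5,5): flips 2 -> legal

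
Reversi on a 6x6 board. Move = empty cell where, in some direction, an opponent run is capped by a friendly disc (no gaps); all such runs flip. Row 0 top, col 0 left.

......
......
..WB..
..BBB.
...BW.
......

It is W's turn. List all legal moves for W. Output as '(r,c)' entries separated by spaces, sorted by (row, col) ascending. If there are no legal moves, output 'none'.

Answer: (2,4) (4,2)

Derivation:
(1,2): no bracket -> illegal
(1,3): no bracket -> illegal
(1,4): no bracket -> illegal
(2,1): no bracket -> illegal
(2,4): flips 2 -> legal
(2,5): no bracket -> illegal
(3,1): no bracket -> illegal
(3,5): no bracket -> illegal
(4,1): no bracket -> illegal
(4,2): flips 2 -> legal
(4,5): no bracket -> illegal
(5,2): no bracket -> illegal
(5,3): no bracket -> illegal
(5,4): no bracket -> illegal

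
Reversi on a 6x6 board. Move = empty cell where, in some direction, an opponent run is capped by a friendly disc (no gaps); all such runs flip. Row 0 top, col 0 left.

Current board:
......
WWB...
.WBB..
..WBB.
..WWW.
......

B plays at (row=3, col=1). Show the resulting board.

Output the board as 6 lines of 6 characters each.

Place B at (3,1); scan 8 dirs for brackets.
Dir NW: first cell '.' (not opp) -> no flip
Dir N: opp run (2,1) (1,1), next='.' -> no flip
Dir NE: first cell 'B' (not opp) -> no flip
Dir W: first cell '.' (not opp) -> no flip
Dir E: opp run (3,2) capped by B -> flip
Dir SW: first cell '.' (not opp) -> no flip
Dir S: first cell '.' (not opp) -> no flip
Dir SE: opp run (4,2), next='.' -> no flip
All flips: (3,2)

Answer: ......
WWB...
.WBB..
.BBBB.
..WWW.
......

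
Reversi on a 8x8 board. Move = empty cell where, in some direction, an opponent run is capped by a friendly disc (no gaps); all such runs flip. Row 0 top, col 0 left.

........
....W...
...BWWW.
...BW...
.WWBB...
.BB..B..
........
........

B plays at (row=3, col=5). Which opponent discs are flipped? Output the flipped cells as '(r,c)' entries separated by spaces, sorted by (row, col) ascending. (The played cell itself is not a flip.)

Answer: (3,4)

Derivation:
Dir NW: opp run (2,4), next='.' -> no flip
Dir N: opp run (2,5), next='.' -> no flip
Dir NE: opp run (2,6), next='.' -> no flip
Dir W: opp run (3,4) capped by B -> flip
Dir E: first cell '.' (not opp) -> no flip
Dir SW: first cell 'B' (not opp) -> no flip
Dir S: first cell '.' (not opp) -> no flip
Dir SE: first cell '.' (not opp) -> no flip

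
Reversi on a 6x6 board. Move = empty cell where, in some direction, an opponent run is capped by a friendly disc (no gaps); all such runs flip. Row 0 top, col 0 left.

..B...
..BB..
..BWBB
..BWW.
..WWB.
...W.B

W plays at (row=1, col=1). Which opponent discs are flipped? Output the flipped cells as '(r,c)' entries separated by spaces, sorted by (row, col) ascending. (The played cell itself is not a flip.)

Answer: (2,2)

Derivation:
Dir NW: first cell '.' (not opp) -> no flip
Dir N: first cell '.' (not opp) -> no flip
Dir NE: opp run (0,2), next=edge -> no flip
Dir W: first cell '.' (not opp) -> no flip
Dir E: opp run (1,2) (1,3), next='.' -> no flip
Dir SW: first cell '.' (not opp) -> no flip
Dir S: first cell '.' (not opp) -> no flip
Dir SE: opp run (2,2) capped by W -> flip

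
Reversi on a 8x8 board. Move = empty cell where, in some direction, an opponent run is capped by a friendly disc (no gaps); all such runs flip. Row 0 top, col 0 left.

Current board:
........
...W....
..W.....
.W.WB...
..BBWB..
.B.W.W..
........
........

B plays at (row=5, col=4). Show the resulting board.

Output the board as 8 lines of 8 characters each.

Place B at (5,4); scan 8 dirs for brackets.
Dir NW: first cell 'B' (not opp) -> no flip
Dir N: opp run (4,4) capped by B -> flip
Dir NE: first cell 'B' (not opp) -> no flip
Dir W: opp run (5,3), next='.' -> no flip
Dir E: opp run (5,5), next='.' -> no flip
Dir SW: first cell '.' (not opp) -> no flip
Dir S: first cell '.' (not opp) -> no flip
Dir SE: first cell '.' (not opp) -> no flip
All flips: (4,4)

Answer: ........
...W....
..W.....
.W.WB...
..BBBB..
.B.WBW..
........
........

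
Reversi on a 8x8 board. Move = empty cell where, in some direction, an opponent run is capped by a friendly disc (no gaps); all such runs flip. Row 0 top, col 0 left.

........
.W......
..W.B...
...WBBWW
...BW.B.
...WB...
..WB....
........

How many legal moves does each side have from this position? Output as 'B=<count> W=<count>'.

-- B to move --
(0,0): no bracket -> illegal
(0,1): no bracket -> illegal
(0,2): no bracket -> illegal
(1,0): no bracket -> illegal
(1,2): no bracket -> illegal
(1,3): no bracket -> illegal
(2,0): no bracket -> illegal
(2,1): no bracket -> illegal
(2,3): flips 1 -> legal
(2,5): no bracket -> illegal
(2,6): flips 1 -> legal
(2,7): no bracket -> illegal
(3,1): no bracket -> illegal
(3,2): flips 1 -> legal
(4,2): flips 1 -> legal
(4,5): flips 1 -> legal
(4,7): no bracket -> illegal
(5,1): no bracket -> illegal
(5,2): flips 1 -> legal
(5,5): no bracket -> illegal
(6,1): flips 1 -> legal
(6,4): no bracket -> illegal
(7,1): flips 3 -> legal
(7,2): no bracket -> illegal
(7,3): no bracket -> illegal
B mobility = 8
-- W to move --
(1,3): no bracket -> illegal
(1,4): flips 2 -> legal
(1,5): flips 1 -> legal
(2,3): no bracket -> illegal
(2,5): no bracket -> illegal
(2,6): flips 1 -> legal
(3,2): no bracket -> illegal
(4,2): flips 1 -> legal
(4,5): no bracket -> illegal
(4,7): no bracket -> illegal
(5,2): no bracket -> illegal
(5,5): flips 2 -> legal
(5,6): flips 1 -> legal
(5,7): no bracket -> illegal
(6,4): flips 2 -> legal
(6,5): no bracket -> illegal
(7,2): no bracket -> illegal
(7,3): flips 1 -> legal
(7,4): no bracket -> illegal
W mobility = 8

Answer: B=8 W=8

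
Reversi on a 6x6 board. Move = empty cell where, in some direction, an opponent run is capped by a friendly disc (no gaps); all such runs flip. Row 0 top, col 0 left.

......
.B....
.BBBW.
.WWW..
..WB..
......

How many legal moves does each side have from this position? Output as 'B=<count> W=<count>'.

Answer: B=5 W=10

Derivation:
-- B to move --
(1,3): no bracket -> illegal
(1,4): no bracket -> illegal
(1,5): no bracket -> illegal
(2,0): no bracket -> illegal
(2,5): flips 1 -> legal
(3,0): no bracket -> illegal
(3,4): no bracket -> illegal
(3,5): no bracket -> illegal
(4,0): flips 1 -> legal
(4,1): flips 3 -> legal
(4,4): flips 1 -> legal
(5,1): no bracket -> illegal
(5,2): flips 2 -> legal
(5,3): no bracket -> illegal
B mobility = 5
-- W to move --
(0,0): flips 2 -> legal
(0,1): flips 2 -> legal
(0,2): no bracket -> illegal
(1,0): flips 1 -> legal
(1,2): flips 1 -> legal
(1,3): flips 2 -> legal
(1,4): flips 1 -> legal
(2,0): flips 3 -> legal
(3,0): no bracket -> illegal
(3,4): no bracket -> illegal
(4,4): flips 1 -> legal
(5,2): no bracket -> illegal
(5,3): flips 1 -> legal
(5,4): flips 1 -> legal
W mobility = 10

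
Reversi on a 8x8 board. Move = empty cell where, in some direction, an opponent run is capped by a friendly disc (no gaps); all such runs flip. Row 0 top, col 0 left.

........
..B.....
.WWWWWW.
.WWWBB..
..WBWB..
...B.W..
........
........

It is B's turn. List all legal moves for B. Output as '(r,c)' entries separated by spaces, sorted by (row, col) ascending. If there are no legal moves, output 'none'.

Answer: (1,0) (1,3) (1,4) (1,5) (1,6) (1,7) (2,0) (3,0) (4,1) (5,2) (5,4) (6,5)

Derivation:
(1,0): flips 2 -> legal
(1,1): no bracket -> illegal
(1,3): flips 3 -> legal
(1,4): flips 1 -> legal
(1,5): flips 1 -> legal
(1,6): flips 1 -> legal
(1,7): flips 1 -> legal
(2,0): flips 2 -> legal
(2,7): no bracket -> illegal
(3,0): flips 4 -> legal
(3,6): no bracket -> illegal
(3,7): no bracket -> illegal
(4,0): no bracket -> illegal
(4,1): flips 1 -> legal
(4,6): no bracket -> illegal
(5,1): no bracket -> illegal
(5,2): flips 3 -> legal
(5,4): flips 1 -> legal
(5,6): no bracket -> illegal
(6,4): no bracket -> illegal
(6,5): flips 1 -> legal
(6,6): no bracket -> illegal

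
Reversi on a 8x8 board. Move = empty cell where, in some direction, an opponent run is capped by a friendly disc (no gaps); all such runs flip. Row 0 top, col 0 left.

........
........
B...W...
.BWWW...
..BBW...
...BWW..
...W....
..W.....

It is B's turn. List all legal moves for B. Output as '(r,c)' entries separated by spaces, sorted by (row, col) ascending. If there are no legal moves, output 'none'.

(1,3): no bracket -> illegal
(1,4): no bracket -> illegal
(1,5): flips 2 -> legal
(2,1): flips 1 -> legal
(2,2): flips 1 -> legal
(2,3): flips 1 -> legal
(2,5): flips 1 -> legal
(3,5): flips 4 -> legal
(4,1): no bracket -> illegal
(4,5): flips 1 -> legal
(4,6): no bracket -> illegal
(5,2): no bracket -> illegal
(5,6): flips 2 -> legal
(6,1): no bracket -> illegal
(6,2): no bracket -> illegal
(6,4): no bracket -> illegal
(6,5): flips 1 -> legal
(6,6): no bracket -> illegal
(7,1): no bracket -> illegal
(7,3): flips 1 -> legal
(7,4): no bracket -> illegal

Answer: (1,5) (2,1) (2,2) (2,3) (2,5) (3,5) (4,5) (5,6) (6,5) (7,3)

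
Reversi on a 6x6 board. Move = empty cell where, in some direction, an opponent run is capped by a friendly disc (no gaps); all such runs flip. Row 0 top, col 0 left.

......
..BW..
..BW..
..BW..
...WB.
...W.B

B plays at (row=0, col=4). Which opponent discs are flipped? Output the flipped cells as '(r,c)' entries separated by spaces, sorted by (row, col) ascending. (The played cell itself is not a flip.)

Dir NW: edge -> no flip
Dir N: edge -> no flip
Dir NE: edge -> no flip
Dir W: first cell '.' (not opp) -> no flip
Dir E: first cell '.' (not opp) -> no flip
Dir SW: opp run (1,3) capped by B -> flip
Dir S: first cell '.' (not opp) -> no flip
Dir SE: first cell '.' (not opp) -> no flip

Answer: (1,3)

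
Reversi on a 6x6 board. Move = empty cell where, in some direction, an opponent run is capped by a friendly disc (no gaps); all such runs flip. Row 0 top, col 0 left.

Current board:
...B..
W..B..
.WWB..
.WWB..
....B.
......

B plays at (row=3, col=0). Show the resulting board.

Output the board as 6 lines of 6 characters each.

Answer: ...B..
W..B..
.WWB..
BBBB..
....B.
......

Derivation:
Place B at (3,0); scan 8 dirs for brackets.
Dir NW: edge -> no flip
Dir N: first cell '.' (not opp) -> no flip
Dir NE: opp run (2,1), next='.' -> no flip
Dir W: edge -> no flip
Dir E: opp run (3,1) (3,2) capped by B -> flip
Dir SW: edge -> no flip
Dir S: first cell '.' (not opp) -> no flip
Dir SE: first cell '.' (not opp) -> no flip
All flips: (3,1) (3,2)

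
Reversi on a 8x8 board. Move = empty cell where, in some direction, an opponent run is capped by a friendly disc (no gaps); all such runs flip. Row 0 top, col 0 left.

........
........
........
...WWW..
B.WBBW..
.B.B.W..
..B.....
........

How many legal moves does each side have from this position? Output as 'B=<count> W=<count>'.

-- B to move --
(2,2): flips 1 -> legal
(2,3): flips 1 -> legal
(2,4): flips 3 -> legal
(2,5): flips 1 -> legal
(2,6): flips 1 -> legal
(3,1): flips 1 -> legal
(3,2): no bracket -> illegal
(3,6): no bracket -> illegal
(4,1): flips 1 -> legal
(4,6): flips 1 -> legal
(5,2): no bracket -> illegal
(5,4): no bracket -> illegal
(5,6): no bracket -> illegal
(6,4): no bracket -> illegal
(6,5): no bracket -> illegal
(6,6): flips 1 -> legal
B mobility = 9
-- W to move --
(3,0): no bracket -> illegal
(3,1): no bracket -> illegal
(3,2): no bracket -> illegal
(4,1): no bracket -> illegal
(5,0): no bracket -> illegal
(5,2): flips 1 -> legal
(5,4): flips 1 -> legal
(6,0): flips 1 -> legal
(6,1): no bracket -> illegal
(6,3): flips 2 -> legal
(6,4): flips 1 -> legal
(7,1): flips 3 -> legal
(7,2): no bracket -> illegal
(7,3): no bracket -> illegal
W mobility = 6

Answer: B=9 W=6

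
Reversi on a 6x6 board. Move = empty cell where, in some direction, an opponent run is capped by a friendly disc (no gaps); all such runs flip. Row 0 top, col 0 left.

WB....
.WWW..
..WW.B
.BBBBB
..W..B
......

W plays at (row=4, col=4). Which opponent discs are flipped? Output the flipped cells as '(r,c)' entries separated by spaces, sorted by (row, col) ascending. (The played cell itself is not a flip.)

Dir NW: opp run (3,3) capped by W -> flip
Dir N: opp run (3,4), next='.' -> no flip
Dir NE: opp run (3,5), next=edge -> no flip
Dir W: first cell '.' (not opp) -> no flip
Dir E: opp run (4,5), next=edge -> no flip
Dir SW: first cell '.' (not opp) -> no flip
Dir S: first cell '.' (not opp) -> no flip
Dir SE: first cell '.' (not opp) -> no flip

Answer: (3,3)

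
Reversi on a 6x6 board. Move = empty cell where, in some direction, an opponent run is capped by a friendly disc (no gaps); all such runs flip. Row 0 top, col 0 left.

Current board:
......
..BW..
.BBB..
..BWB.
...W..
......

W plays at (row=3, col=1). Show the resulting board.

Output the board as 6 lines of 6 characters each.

Answer: ......
..BW..
.BWB..
.WWWB.
...W..
......

Derivation:
Place W at (3,1); scan 8 dirs for brackets.
Dir NW: first cell '.' (not opp) -> no flip
Dir N: opp run (2,1), next='.' -> no flip
Dir NE: opp run (2,2) capped by W -> flip
Dir W: first cell '.' (not opp) -> no flip
Dir E: opp run (3,2) capped by W -> flip
Dir SW: first cell '.' (not opp) -> no flip
Dir S: first cell '.' (not opp) -> no flip
Dir SE: first cell '.' (not opp) -> no flip
All flips: (2,2) (3,2)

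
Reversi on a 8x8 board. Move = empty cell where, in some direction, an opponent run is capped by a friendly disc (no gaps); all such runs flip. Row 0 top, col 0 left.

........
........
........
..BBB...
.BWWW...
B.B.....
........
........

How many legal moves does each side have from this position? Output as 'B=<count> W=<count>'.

Answer: B=5 W=8

Derivation:
-- B to move --
(3,1): no bracket -> illegal
(3,5): no bracket -> illegal
(4,5): flips 3 -> legal
(5,1): flips 1 -> legal
(5,3): flips 1 -> legal
(5,4): flips 2 -> legal
(5,5): flips 1 -> legal
B mobility = 5
-- W to move --
(2,1): flips 1 -> legal
(2,2): flips 2 -> legal
(2,3): flips 1 -> legal
(2,4): flips 2 -> legal
(2,5): flips 1 -> legal
(3,0): no bracket -> illegal
(3,1): no bracket -> illegal
(3,5): no bracket -> illegal
(4,0): flips 1 -> legal
(4,5): no bracket -> illegal
(5,1): no bracket -> illegal
(5,3): no bracket -> illegal
(6,0): no bracket -> illegal
(6,1): flips 1 -> legal
(6,2): flips 1 -> legal
(6,3): no bracket -> illegal
W mobility = 8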